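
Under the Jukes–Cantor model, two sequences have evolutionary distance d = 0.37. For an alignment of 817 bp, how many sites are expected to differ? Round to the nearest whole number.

Invert JC69: p = (3/4)(1 − e^(−4d/3)) = 0.75 × (1 − e^(-0.493333)) = 0.75 × (1 − 0.610588) = 0.292059.
Expected differing sites = pL ≈ 0.292059 × 817 = 238.612203 ≈ 239.

239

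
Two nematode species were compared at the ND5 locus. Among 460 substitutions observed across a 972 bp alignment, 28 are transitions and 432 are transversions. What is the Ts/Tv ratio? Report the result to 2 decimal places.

R = 28/432 = 0.064814… ≈ 0.06 (to 2 d.p.).

0.06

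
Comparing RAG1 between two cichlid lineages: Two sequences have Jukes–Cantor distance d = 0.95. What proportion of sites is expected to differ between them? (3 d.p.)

0.539

p = (3/4)(1 − e^(−4d/3)) = 0.75 × (1 − e^(-1.266667)) = 0.75 × (1 − 0.281769) = 0.538673.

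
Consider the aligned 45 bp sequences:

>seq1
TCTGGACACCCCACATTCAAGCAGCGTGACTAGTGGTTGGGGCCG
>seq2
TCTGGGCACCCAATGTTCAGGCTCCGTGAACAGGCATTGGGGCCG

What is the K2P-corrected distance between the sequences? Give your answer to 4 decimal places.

Of 45 sites, 6 differences are transitions and 6 are transversions, so P = 6/45 ≈ 0.133333 and Q = 6/45 ≈ 0.133333.
Under the Kimura two-parameter model, d = −½ ln(1 − 2P − Q) − ¼ ln(1 − 2Q).
1 − 2P − Q = 0.600001, giving −½ ln(0.600001) = 0.255412.
1 − 2Q = 0.733334, giving −¼ ln(0.733334) = 0.077539.
d = 0.255412 + 0.077539 = 0.332951.

0.3330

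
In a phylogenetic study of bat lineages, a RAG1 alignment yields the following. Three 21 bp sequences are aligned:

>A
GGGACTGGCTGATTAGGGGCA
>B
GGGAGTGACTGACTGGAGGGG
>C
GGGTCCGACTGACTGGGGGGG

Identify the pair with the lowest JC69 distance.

A–B: 7/21 differ, p = 0.333, d = 0.441.
A–C: 7/21 differ, p = 0.333, d = 0.441.
B–C: 4/21 differ, p = 0.190, d = 0.220.
The smallest distance is between B and C.

B and C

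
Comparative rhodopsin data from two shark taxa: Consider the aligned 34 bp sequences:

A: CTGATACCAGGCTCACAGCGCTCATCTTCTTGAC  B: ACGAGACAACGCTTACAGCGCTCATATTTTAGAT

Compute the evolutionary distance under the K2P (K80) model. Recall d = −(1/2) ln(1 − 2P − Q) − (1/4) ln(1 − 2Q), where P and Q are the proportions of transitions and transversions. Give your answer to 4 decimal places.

Of 34 sites, 4 differences are transitions and 6 are transversions, so P = 4/34 ≈ 0.117647 and Q = 6/34 ≈ 0.176471.
Under the Kimura two-parameter model, d = −½ ln(1 − 2P − Q) − ¼ ln(1 − 2Q).
1 − 2P − Q = 0.588235, giving −½ ln(0.588235) = 0.265314.
1 − 2Q = 0.647058, giving −¼ ln(0.647058) = 0.108830.
d = 0.265314 + 0.108830 = 0.374144.

0.3741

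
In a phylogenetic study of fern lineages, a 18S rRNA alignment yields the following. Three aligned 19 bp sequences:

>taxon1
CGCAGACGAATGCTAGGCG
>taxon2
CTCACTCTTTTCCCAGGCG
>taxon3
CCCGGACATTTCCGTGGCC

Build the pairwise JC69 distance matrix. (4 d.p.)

taxon1–taxon2: 8/19 sites differ → p ≈ 0.421053, d = −0.75 ln(1 − 0.561404) = 0.618132 ≈ 0.6181.
taxon1–taxon3: 9/19 sites differ → p ≈ 0.473684, d = −0.75 ln(1 − 0.631579) = 0.748897 ≈ 0.7489.
taxon2–taxon3: 8/19 sites differ → p ≈ 0.421053, d = −0.75 ln(1 − 0.561404) = 0.618132 ≈ 0.6181.

d(taxon1,taxon2) = 0.6181, d(taxon1,taxon3) = 0.7489, d(taxon2,taxon3) = 0.6181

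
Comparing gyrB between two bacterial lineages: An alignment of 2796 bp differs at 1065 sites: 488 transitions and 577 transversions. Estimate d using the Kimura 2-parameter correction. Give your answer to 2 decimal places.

0.54

P = 488/2796 ≈ 0.174535 and Q = 577/2796 ≈ 0.206366.
Under the Kimura two-parameter model, d = −½ ln(1 − 2P − Q) − ¼ ln(1 − 2Q).
1 − 2P − Q = 0.444564, giving −½ ln(0.444564) = 0.405331.
1 − 2Q = 0.587268, giving −¼ ln(0.587268) = 0.133069.
d = 0.405331 + 0.133069 = 0.538400.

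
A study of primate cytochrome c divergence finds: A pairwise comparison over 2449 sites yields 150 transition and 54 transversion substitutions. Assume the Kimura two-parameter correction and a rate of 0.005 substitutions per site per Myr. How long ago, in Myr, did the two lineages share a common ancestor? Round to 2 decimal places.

8.93

P = 150/2449 ≈ 0.061249 and Q = 54/2449 ≈ 0.02205.
Under the Kimura two-parameter model, d = −½ ln(1 − 2P − Q) − ¼ ln(1 − 2Q).
1 − 2P − Q = 0.855452, giving −½ ln(0.855452) = 0.078063.
1 − 2Q = 0.9559, giving −¼ ln(0.9559) = 0.011275.
d = 0.078063 + 0.011275 = 0.089338.
Under a molecular clock d = 2μt, so t = d/(2μ) = 0.089338 / (2 × 0.005) = 8.93 Myr.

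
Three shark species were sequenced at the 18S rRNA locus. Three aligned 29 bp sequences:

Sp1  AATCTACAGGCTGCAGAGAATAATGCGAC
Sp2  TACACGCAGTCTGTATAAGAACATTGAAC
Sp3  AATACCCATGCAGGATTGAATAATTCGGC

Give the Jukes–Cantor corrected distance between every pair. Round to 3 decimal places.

d(Sp1,Sp2) = 0.878, d(Sp1,Sp3) = 0.462, d(Sp2,Sp3) = 0.878

Sp1–Sp2: 15/29 sites differ → p ≈ 0.517241, d = −0.75 ln(1 − 0.689655) = 0.877553 ≈ 0.878.
Sp1–Sp3: 10/29 sites differ → p ≈ 0.344828, d = −0.75 ln(1 − 0.459771) = 0.461822 ≈ 0.462.
Sp2–Sp3: 15/29 sites differ → p ≈ 0.517241, d = −0.75 ln(1 − 0.689655) = 0.877553 ≈ 0.878.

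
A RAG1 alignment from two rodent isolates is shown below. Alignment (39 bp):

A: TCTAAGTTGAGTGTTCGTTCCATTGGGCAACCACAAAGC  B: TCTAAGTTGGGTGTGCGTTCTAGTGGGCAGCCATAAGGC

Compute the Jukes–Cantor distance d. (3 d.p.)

0.205

The sequences differ at 7 of 39 sites (10, 15, 21, 23, 30, 34, 37), so p = 7/39 ≈ 0.179487.
d = −(3/4) ln(1 − 4p/3) = −0.75 ln(1 − 0.239316) = −0.75 ln(0.760684)
  = −0.75 × (-0.273537) = 0.205153 substitutions/site.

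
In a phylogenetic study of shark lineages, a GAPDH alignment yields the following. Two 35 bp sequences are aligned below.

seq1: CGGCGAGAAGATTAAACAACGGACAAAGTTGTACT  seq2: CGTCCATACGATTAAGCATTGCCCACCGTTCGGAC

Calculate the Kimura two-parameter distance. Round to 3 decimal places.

0.713

Of 35 sites, 4 differences are transitions and 12 are transversions, so P = 4/35 ≈ 0.114286 and Q = 12/35 ≈ 0.342857.
Under the Kimura two-parameter model, d = −½ ln(1 − 2P − Q) − ¼ ln(1 − 2Q).
1 − 2P − Q = 0.428571, giving −½ ln(0.428571) = 0.423649.
1 − 2Q = 0.314286, giving −¼ ln(0.314286) = 0.289363.
d = 0.423649 + 0.289363 = 0.713012.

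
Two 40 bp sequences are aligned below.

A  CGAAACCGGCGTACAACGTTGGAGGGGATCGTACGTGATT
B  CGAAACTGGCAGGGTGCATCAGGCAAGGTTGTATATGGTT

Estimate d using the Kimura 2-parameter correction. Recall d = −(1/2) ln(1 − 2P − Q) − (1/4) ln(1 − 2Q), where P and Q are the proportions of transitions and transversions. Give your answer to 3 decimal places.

Of 40 sites, 15 differences are transitions and 4 are transversions, so P = 15/40 = 0.375 and Q = 4/40 = 0.1.
Under the Kimura two-parameter model, d = −½ ln(1 − 2P − Q) − ¼ ln(1 − 2Q).
1 − 2P − Q = 0.15, giving −½ ln(0.15) = 0.948560.
1 − 2Q = 0.8, giving −¼ ln(0.8) = 0.055786.
d = 0.948560 + 0.055786 = 1.004346.

1.004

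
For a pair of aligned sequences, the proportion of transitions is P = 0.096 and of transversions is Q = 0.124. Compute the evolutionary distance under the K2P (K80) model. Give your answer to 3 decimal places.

0.261

Under the Kimura two-parameter model, d = −½ ln(1 − 2P − Q) − ¼ ln(1 − 2Q).
1 − 2P − Q = 0.684, giving −½ ln(0.684) = 0.189899.
1 − 2Q = 0.752, giving −¼ ln(0.752) = 0.071255.
d = 0.189899 + 0.071255 = 0.261154.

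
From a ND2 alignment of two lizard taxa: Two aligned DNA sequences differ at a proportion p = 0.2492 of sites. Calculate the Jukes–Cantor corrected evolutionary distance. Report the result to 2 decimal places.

0.30

d = −(3/4) ln(1 − 4p/3) = −0.75 ln(1 − 0.332267) = −0.75 ln(0.667733)
  = −0.75 × (-0.403867) = 0.302900 substitutions/site.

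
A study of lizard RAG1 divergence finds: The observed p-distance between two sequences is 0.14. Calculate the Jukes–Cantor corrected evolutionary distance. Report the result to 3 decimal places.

0.155

d = −(3/4) ln(1 − 4p/3) = −0.75 ln(1 − 0.186667) = −0.75 ln(0.813333)
  = −0.75 × (-0.206615) = 0.154961 substitutions/site.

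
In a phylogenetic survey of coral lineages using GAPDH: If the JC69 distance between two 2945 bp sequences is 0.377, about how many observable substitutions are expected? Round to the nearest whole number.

Invert JC69: p = (3/4)(1 − e^(−4d/3)) = 0.75 × (1 − e^(-0.502667)) = 0.75 × (1 − 0.604915) = 0.296314.
Expected differing sites = pL ≈ 0.296314 × 2945 = 872.64473 ≈ 873.

873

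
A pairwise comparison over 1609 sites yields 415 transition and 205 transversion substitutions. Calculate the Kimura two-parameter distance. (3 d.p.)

P = 415/1609 ≈ 0.257924 and Q = 205/1609 ≈ 0.127408.
Under the Kimura two-parameter model, d = −½ ln(1 − 2P − Q) − ¼ ln(1 − 2Q).
1 − 2P − Q = 0.356744, giving −½ ln(0.356744) = 0.515368.
1 − 2Q = 0.745184, giving −¼ ln(0.745184) = 0.073531.
d = 0.515368 + 0.073531 = 0.588899.

0.589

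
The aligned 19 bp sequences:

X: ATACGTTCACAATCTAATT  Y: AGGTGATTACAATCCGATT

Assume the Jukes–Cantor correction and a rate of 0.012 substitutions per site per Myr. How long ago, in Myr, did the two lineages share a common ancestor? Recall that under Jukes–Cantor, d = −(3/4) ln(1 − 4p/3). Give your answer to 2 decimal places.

The sequences differ at 7 of 19 sites (2, 3, 4, 6, 8, 15, 16), so p = 7/19 ≈ 0.368421.
d = −(3/4) ln(1 − 4p/3) = −0.75 ln(1 − 0.491228) = −0.75 ln(0.508772)
  = −0.75 × (-0.675755) = 0.506816 substitutions/site.
Under a molecular clock d = 2μt, so t = d/(2μ) = 0.506816 / (2 × 0.012) = 21.12 Myr.

21.12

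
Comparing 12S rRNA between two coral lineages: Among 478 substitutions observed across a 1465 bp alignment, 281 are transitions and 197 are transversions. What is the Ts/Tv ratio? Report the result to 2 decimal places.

1.43

R = 281/197 = 1.426395… ≈ 1.43 (to 2 d.p.).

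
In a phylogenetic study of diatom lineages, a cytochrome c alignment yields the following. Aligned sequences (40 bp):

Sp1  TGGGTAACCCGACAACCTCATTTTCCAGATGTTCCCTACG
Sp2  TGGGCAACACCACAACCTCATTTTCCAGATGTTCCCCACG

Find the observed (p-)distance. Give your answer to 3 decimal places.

0.100

The sequences differ at 4 of 40 positions (sites 5, 9, 11, 37).
p = 4/40 = 0.100.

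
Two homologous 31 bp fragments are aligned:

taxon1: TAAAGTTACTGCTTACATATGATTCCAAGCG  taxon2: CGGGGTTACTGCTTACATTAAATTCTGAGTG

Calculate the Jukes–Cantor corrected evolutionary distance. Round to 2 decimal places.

0.42

The sequences differ at 10 of 31 sites (1, 2, 3, 4, 19, 20, 21, 26, 27, 30), so p = 10/31 ≈ 0.322581.
d = −(3/4) ln(1 − 4p/3) = −0.75 ln(1 − 0.430108) = −0.75 ln(0.569892)
  = −0.75 × (-0.562308) = 0.421731 substitutions/site.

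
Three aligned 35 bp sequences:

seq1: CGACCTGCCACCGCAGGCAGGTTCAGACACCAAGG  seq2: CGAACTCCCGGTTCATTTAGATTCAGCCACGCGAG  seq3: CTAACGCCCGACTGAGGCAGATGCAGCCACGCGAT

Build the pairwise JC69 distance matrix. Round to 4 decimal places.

seq1–seq2: 15/35 sites differ → p ≈ 0.428571, d = −0.75 ln(1 − 0.571428) = 0.635472 ≈ 0.6355.
seq1–seq3: 16/35 sites differ → p ≈ 0.457143, d = −0.75 ln(1 − 0.609524) = 0.705292 ≈ 0.7053.
seq2–seq3: 10/35 sites differ → p ≈ 0.285714, d = −0.75 ln(1 − 0.380952) = 0.359679 ≈ 0.3597.

d(seq1,seq2) = 0.6355, d(seq1,seq3) = 0.7053, d(seq2,seq3) = 0.3597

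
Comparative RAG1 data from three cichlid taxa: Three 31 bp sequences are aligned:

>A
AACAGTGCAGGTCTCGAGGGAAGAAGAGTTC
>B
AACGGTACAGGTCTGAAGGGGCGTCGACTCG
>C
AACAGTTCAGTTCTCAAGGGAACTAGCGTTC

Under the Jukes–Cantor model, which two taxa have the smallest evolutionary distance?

A and C

A–B: 11/31 differ, p = 0.355, d = 0.481.
A–C: 6/31 differ, p = 0.194, d = 0.224.
B–C: 12/31 differ, p = 0.387, d = 0.544.
The smallest distance is between A and C.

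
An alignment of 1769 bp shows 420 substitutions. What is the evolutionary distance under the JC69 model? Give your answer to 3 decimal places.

p = 420/1769 ≈ 0.237422.
d = −(3/4) ln(1 − 4p/3) = −0.75 ln(1 − 0.316563) = −0.75 ln(0.683437)
  = −0.75 × (-0.380621) = 0.285466 substitutions/site.

0.285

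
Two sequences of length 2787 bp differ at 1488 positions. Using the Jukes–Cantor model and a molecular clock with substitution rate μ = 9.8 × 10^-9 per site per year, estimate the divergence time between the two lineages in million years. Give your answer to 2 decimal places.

47.62

p = 1488/2787 ≈ 0.533907.
d = −(3/4) ln(1 − 4p/3) = −0.75 ln(1 − 0.711876) = −0.75 ln(0.288124)
  = −0.75 × (-1.244364) = 0.933273 substitutions/site.
Under a molecular clock d = 2μt, so t = d/(2μ) = 0.933273 / (2 × 9.8 × 10^-9) = 47.62 million years.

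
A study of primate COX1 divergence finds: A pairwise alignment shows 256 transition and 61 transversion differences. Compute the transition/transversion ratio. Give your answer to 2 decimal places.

R = 256/61 = 4.196721… ≈ 4.20 (to 2 d.p.).

4.20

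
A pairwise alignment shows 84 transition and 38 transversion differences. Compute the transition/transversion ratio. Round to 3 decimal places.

R = 84/38 = 2.210526… ≈ 2.211 (to 3 d.p.).

2.211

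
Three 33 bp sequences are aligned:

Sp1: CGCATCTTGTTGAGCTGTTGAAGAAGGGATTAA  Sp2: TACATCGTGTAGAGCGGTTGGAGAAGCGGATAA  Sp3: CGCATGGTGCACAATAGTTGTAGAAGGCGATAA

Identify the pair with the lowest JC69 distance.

Sp1 and Sp2

Sp1–Sp2: 9/33 differ, p = 0.273, d = 0.339.
Sp1–Sp3: 12/33 differ, p = 0.364, d = 0.497.
Sp2–Sp3: 11/33 differ, p = 0.333, d = 0.441.
The smallest distance is between Sp1 and Sp2.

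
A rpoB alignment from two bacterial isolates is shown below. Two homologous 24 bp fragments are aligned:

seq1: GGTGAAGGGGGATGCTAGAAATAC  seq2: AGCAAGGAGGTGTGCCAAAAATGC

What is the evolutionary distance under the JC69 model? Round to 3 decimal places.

The sequences differ at 10 of 24 sites (1, 3, 4, 6, 8, 11, 12, 16, 18, 23), so p = 10/24 ≈ 0.416667.
d = −(3/4) ln(1 − 4p/3) = −0.75 ln(1 − 0.555556) = −0.75 ln(0.444444)
  = −0.75 × (-0.810931) = 0.608198 substitutions/site.

0.608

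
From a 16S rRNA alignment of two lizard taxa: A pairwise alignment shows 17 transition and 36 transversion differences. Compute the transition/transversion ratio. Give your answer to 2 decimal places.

0.47

R = 17/36 = 0.472222… ≈ 0.47 (to 2 d.p.).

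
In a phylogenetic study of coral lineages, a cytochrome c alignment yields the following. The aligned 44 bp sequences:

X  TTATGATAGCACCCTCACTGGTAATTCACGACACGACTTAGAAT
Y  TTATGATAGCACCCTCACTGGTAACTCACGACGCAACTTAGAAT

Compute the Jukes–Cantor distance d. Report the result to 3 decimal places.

0.071

The sequences differ at 3 of 44 sites (25, 33, 35), so p = 3/44 ≈ 0.068182.
d = −(3/4) ln(1 − 4p/3) = −0.75 ln(1 − 0.090909) = −0.75 ln(0.909091)
  = −0.75 × (-0.095310) = 0.071483 substitutions/site.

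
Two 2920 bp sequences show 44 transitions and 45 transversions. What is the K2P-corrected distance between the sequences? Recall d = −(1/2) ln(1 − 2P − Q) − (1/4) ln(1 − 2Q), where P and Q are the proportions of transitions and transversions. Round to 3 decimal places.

P = 44/2920 ≈ 0.015068 and Q = 45/2920 ≈ 0.015411.
Under the Kimura two-parameter model, d = −½ ln(1 − 2P − Q) − ¼ ln(1 − 2Q).
1 − 2P − Q = 0.954453, giving −½ ln(0.954453) = 0.023308.
1 − 2Q = 0.969178, giving −¼ ln(0.969178) = 0.007827.
d = 0.023308 + 0.007827 = 0.031135.

0.031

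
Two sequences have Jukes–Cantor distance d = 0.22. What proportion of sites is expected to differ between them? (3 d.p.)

0.191

p = (3/4)(1 − e^(−4d/3)) = 0.75 × (1 − e^(-0.293333)) = 0.75 × (1 − 0.745774) = 0.190670.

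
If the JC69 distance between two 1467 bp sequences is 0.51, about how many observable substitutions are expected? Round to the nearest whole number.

Invert JC69: p = (3/4)(1 − e^(−4d/3)) = 0.75 × (1 − e^(-0.68)) = 0.75 × (1 − 0.506617) = 0.370037.
Expected differing sites = pL ≈ 0.370037 × 1467 = 542.844279 ≈ 543.

543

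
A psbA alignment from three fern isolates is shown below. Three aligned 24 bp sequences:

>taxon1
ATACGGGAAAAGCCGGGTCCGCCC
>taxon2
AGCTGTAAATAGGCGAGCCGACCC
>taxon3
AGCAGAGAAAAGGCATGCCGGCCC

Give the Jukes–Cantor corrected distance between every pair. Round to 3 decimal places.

d(taxon1,taxon2) = 0.708, d(taxon1,taxon3) = 0.520, d(taxon2,taxon3) = 0.369

taxon1–taxon2: 11/24 sites differ → p ≈ 0.458333, d = −0.75 ln(1 − 0.611111) = 0.708346 ≈ 0.708.
taxon1–taxon3: 9/24 sites differ → p = 0.375, d = −0.75 ln(1 − 0.5) = 0.519860 ≈ 0.520.
taxon2–taxon3: 7/24 sites differ → p ≈ 0.291667, d = −0.75 ln(1 − 0.388889) = 0.369358 ≈ 0.369.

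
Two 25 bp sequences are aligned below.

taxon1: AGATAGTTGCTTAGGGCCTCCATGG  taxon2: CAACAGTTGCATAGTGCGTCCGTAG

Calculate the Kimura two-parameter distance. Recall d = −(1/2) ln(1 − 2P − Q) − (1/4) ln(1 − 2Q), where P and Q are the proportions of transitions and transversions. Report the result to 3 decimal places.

Of 25 sites, 4 differences are transitions and 4 are transversions, so P = 4/25 = 0.16 and Q = 4/25 = 0.16.
Under the Kimura two-parameter model, d = −½ ln(1 − 2P − Q) − ¼ ln(1 − 2Q).
1 − 2P − Q = 0.52, giving −½ ln(0.52) = 0.326963.
1 − 2Q = 0.68, giving −¼ ln(0.68) = 0.096416.
d = 0.326963 + 0.096416 = 0.423379.

0.423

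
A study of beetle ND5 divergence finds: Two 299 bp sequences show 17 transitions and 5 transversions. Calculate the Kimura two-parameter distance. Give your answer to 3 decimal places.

P = 17/299 ≈ 0.056856 and Q = 5/299 ≈ 0.016722.
Under the Kimura two-parameter model, d = −½ ln(1 − 2P − Q) − ¼ ln(1 − 2Q).
1 − 2P − Q = 0.869566, giving −½ ln(0.869566) = 0.069881.
1 − 2Q = 0.966556, giving −¼ ln(0.966556) = 0.008504.
d = 0.069881 + 0.008504 = 0.078385.

0.078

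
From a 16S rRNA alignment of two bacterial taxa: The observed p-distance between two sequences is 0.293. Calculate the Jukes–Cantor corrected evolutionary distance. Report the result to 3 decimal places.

d = −(3/4) ln(1 − 4p/3) = −0.75 ln(1 − 0.390667) = −0.75 ln(0.609333)
  = −0.75 × (-0.495390) = 0.371543 substitutions/site.

0.372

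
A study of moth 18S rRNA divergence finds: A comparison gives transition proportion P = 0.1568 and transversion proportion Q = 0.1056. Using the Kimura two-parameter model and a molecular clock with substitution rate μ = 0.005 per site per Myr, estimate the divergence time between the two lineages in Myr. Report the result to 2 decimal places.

Under the Kimura two-parameter model, d = −½ ln(1 − 2P − Q) − ¼ ln(1 − 2Q).
1 − 2P − Q = 0.5808, giving −½ ln(0.5808) = 0.271674.
1 − 2Q = 0.7888, giving −¼ ln(0.7888) = 0.059311.
d = 0.271674 + 0.059311 = 0.330985.
Under a molecular clock d = 2μt, so t = d/(2μ) = 0.330985 / (2 × 0.005) = 33.10 Myr.

33.10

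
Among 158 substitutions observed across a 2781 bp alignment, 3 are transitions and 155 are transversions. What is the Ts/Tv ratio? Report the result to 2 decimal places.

R = 3/155 = 0.019354… ≈ 0.02 (to 2 d.p.).

0.02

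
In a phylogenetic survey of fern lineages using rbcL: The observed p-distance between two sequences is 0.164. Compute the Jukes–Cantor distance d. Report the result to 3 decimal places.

d = −(3/4) ln(1 − 4p/3) = −0.75 ln(1 − 0.218667) = −0.75 ln(0.781333)
  = −0.75 × (-0.246754) = 0.185066 substitutions/site.

0.185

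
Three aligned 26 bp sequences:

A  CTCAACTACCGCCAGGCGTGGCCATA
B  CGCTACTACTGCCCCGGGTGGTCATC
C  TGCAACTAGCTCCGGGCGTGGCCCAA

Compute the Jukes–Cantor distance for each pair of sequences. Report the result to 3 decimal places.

A–B: 8/26 sites differ → p ≈ 0.307692, d = −0.75 ln(1 − 0.410256) = 0.396050 ≈ 0.396.
A–C: 7/26 sites differ → p ≈ 0.269231, d = −0.75 ln(1 − 0.358975) = 0.333515 ≈ 0.334.
B–C: 12/26 sites differ → p ≈ 0.461538, d = −0.75 ln(1 − 0.615384) = 0.716632 ≈ 0.717.

d(A,B) = 0.396, d(A,C) = 0.334, d(B,C) = 0.717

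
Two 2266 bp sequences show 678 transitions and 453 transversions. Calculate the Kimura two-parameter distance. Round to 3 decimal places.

0.928

P = 678/2266 ≈ 0.299206 and Q = 453/2266 ≈ 0.199912.
Under the Kimura two-parameter model, d = −½ ln(1 − 2P − Q) − ¼ ln(1 − 2Q).
1 − 2P − Q = 0.201676, giving −½ ln(0.201676) = 0.800546.
1 − 2Q = 0.600176, giving −¼ ln(0.600176) = 0.127633.
d = 0.800546 + 0.127633 = 0.928179.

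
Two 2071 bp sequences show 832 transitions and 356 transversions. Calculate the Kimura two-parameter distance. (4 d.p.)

1.9573

P = 832/2071 ≈ 0.401738 and Q = 356/2071 ≈ 0.171898.
Under the Kimura two-parameter model, d = −½ ln(1 − 2P − Q) − ¼ ln(1 − 2Q).
1 − 2P − Q = 0.024626, giving −½ ln(0.024626) = 1.851976.
1 − 2Q = 0.656204, giving −¼ ln(0.656204) = 0.105321.
d = 1.851976 + 0.105321 = 1.957297.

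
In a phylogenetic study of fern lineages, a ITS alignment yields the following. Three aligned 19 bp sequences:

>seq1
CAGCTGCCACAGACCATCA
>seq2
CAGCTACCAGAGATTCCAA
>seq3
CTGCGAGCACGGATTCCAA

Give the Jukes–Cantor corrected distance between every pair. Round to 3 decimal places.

seq1–seq2: 7/19 sites differ → p ≈ 0.368421, d = −0.75 ln(1 − 0.491228) = 0.506816 ≈ 0.507.
seq1–seq3: 10/19 sites differ → p ≈ 0.526316, d = −0.75 ln(1 − 0.701755) = 0.907380 ≈ 0.907.
seq2–seq3: 5/19 sites differ → p ≈ 0.263158, d = −0.75 ln(1 − 0.350877) = 0.324100 ≈ 0.324.

d(seq1,seq2) = 0.507, d(seq1,seq3) = 0.907, d(seq2,seq3) = 0.324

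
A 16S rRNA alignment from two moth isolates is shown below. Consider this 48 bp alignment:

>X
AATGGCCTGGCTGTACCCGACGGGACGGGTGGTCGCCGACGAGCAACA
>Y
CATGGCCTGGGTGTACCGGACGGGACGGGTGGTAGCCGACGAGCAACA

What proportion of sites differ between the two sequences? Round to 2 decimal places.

0.08

The sequences differ at 4 of 48 positions (sites 1, 11, 18, 34).
p = 4/48 = 0.083333… ≈ 0.08 (to 2 d.p.).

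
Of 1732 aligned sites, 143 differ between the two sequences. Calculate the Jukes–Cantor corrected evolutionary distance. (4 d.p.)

0.0875

p = 143/1732 ≈ 0.082564.
d = −(3/4) ln(1 − 4p/3) = −0.75 ln(1 − 0.110085) = −0.75 ln(0.889915)
  = −0.75 × (-0.116629) = 0.087472 substitutions/site.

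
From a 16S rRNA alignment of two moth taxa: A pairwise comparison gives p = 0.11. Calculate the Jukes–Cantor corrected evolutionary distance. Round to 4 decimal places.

d = −(3/4) ln(1 − 4p/3) = −0.75 ln(1 − 0.146667) = −0.75 ln(0.853333)
  = −0.75 × (-0.158605) = 0.118954 substitutions/site.

0.1190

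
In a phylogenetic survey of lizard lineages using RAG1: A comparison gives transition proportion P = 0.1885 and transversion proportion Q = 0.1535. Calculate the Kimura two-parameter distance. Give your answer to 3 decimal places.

0.470

Under the Kimura two-parameter model, d = −½ ln(1 − 2P − Q) − ¼ ln(1 − 2Q).
1 − 2P − Q = 0.4695, giving −½ ln(0.4695) = 0.378043.
1 − 2Q = 0.693, giving −¼ ln(0.693) = 0.091681.
d = 0.378043 + 0.091681 = 0.469724.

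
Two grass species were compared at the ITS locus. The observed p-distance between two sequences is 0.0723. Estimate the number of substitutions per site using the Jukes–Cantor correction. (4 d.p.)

d = −(3/4) ln(1 − 4p/3) = −0.75 ln(1 − 0.0964) = −0.75 ln(0.9036)
  = −0.75 × (-0.101368) = 0.076026 substitutions/site.

0.0760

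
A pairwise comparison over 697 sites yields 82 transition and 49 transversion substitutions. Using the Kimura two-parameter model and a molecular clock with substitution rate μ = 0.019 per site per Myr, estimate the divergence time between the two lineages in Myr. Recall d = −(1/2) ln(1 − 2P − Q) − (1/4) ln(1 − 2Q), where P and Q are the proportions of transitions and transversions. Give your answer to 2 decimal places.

P = 82/697 ≈ 0.117647 and Q = 49/697 ≈ 0.070301.
Under the Kimura two-parameter model, d = −½ ln(1 − 2P − Q) − ¼ ln(1 − 2Q).
1 − 2P − Q = 0.694405, giving −½ ln(0.694405) = 0.182350.
1 − 2Q = 0.859398, giving −¼ ln(0.859398) = 0.037881.
d = 0.182350 + 0.037881 = 0.220231.
Under a molecular clock d = 2μt, so t = d/(2μ) = 0.220231 / (2 × 0.019) = 5.80 Myr.

5.80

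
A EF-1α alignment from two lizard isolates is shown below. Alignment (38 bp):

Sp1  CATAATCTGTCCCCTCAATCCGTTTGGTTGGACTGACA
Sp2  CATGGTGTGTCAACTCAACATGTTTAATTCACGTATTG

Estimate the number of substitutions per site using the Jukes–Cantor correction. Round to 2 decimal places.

0.75

The sequences differ at 18 of 38 sites, so p = 18/38 ≈ 0.473684.
d = −(3/4) ln(1 − 4p/3) = −0.75 ln(1 − 0.631579) = −0.75 ln(0.368421)
  = −0.75 × (-0.998529) = 0.748897 substitutions/site.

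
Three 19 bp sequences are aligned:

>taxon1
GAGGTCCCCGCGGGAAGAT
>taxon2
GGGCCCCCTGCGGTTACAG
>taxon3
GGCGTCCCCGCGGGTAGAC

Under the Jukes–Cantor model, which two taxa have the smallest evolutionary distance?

taxon1 and taxon3

taxon1–taxon2: 8/19 differ, p = 0.421, d = 0.618.
taxon1–taxon3: 4/19 differ, p = 0.211, d = 0.247.
taxon2–taxon3: 7/19 differ, p = 0.368, d = 0.507.
The smallest distance is between taxon1 and taxon3.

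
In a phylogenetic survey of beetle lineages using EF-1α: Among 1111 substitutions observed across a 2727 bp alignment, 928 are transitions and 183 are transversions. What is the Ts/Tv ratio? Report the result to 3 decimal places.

5.071

R = 928/183 = 5.071038… ≈ 5.071 (to 3 d.p.).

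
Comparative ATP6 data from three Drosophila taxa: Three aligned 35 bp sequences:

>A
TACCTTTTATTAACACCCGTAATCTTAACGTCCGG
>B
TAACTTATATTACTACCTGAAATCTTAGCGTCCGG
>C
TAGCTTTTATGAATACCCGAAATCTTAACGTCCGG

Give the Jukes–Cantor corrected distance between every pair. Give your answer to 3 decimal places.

A–B: 7/35 sites differ → p = 0.2, d = −0.75 ln(1 − 0.266667) = 0.232617 ≈ 0.233.
A–C: 4/35 sites differ → p ≈ 0.114286, d = −0.75 ln(1 − 0.152381) = 0.123993 ≈ 0.124.
B–C: 6/35 sites differ → p ≈ 0.171429, d = −0.75 ln(1 − 0.228572) = 0.194634 ≈ 0.195.

d(A,B) = 0.233, d(A,C) = 0.124, d(B,C) = 0.195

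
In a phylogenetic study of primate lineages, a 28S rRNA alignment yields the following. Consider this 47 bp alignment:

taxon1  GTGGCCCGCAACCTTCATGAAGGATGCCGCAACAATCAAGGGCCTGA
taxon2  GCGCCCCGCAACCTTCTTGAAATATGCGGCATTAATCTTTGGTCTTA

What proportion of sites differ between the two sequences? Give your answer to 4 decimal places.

The sequences differ at 13 of 47 positions.
p = 13/47 = 0.276595… ≈ 0.2766 (to 4 d.p.).

0.2766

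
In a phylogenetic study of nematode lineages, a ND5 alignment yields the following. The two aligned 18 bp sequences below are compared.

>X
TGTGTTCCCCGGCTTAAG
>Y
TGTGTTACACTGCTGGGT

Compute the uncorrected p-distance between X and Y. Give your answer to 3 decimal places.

0.389

The sequences differ at 7 of 18 positions (sites 7, 9, 11, 15, 16, 17, 18).
p = 7/18 = 0.388888… ≈ 0.389 (to 3 d.p.).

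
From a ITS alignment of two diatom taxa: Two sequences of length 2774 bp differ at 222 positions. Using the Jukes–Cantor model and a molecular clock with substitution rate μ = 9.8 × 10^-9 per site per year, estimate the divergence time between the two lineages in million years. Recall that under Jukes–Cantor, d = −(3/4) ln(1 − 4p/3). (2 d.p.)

4.32

p = 222/2774 ≈ 0.080029.
d = −(3/4) ln(1 − 4p/3) = −0.75 ln(1 − 0.106705) = −0.75 ln(0.893295)
  = −0.75 × (-0.112838) = 0.084629 substitutions/site.
Under a molecular clock d = 2μt, so t = d/(2μ) = 0.084629 / (2 × 9.8 × 10^-9) = 4.32 million years.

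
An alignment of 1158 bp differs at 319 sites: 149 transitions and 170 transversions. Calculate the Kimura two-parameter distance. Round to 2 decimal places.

P = 149/1158 ≈ 0.12867 and Q = 170/1158 ≈ 0.146805.
Under the Kimura two-parameter model, d = −½ ln(1 − 2P − Q) − ¼ ln(1 − 2Q).
1 − 2P − Q = 0.595855, giving −½ ln(0.595855) = 0.258879.
1 − 2Q = 0.70639, giving −¼ ln(0.70639) = 0.086897.
d = 0.258879 + 0.086897 = 0.345776.

0.35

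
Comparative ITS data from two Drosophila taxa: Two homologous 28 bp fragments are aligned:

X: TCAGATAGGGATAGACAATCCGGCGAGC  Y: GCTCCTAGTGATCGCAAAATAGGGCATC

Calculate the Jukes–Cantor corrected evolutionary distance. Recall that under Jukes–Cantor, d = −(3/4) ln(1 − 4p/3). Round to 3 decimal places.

The sequences differ at 14 of 28 sites, so p = 14/28 = 0.5.
d = −(3/4) ln(1 − 4p/3) = −0.75 ln(1 − 0.666667) = −0.75 ln(0.333333)
  = −0.75 × (-1.098613) = 0.823960 substitutions/site.

0.824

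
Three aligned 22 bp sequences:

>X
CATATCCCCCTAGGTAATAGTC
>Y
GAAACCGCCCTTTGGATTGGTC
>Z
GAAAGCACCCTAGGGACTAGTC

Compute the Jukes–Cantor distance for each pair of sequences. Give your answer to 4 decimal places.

X–Y: 9/22 sites differ → p ≈ 0.409091, d = −0.75 ln(1 − 0.545455) = 0.591344 ≈ 0.5913.
X–Z: 6/22 sites differ → p ≈ 0.272727, d = −0.75 ln(1 − 0.363636) = 0.338988 ≈ 0.3390.
Y–Z: 6/22 sites differ → p ≈ 0.272727, d = −0.75 ln(1 − 0.363636) = 0.338988 ≈ 0.3390.

d(X,Y) = 0.5913, d(X,Z) = 0.3390, d(Y,Z) = 0.3390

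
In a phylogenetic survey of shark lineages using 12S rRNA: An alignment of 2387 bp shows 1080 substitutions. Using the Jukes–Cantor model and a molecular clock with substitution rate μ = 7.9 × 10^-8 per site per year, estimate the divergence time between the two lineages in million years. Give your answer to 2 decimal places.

4.39

p = 1080/2387 ≈ 0.452451.
d = −(3/4) ln(1 − 4p/3) = −0.75 ln(1 − 0.603268) = −0.75 ln(0.396732)
  = −0.75 × (-0.924494) = 0.693371 substitutions/site.
Under a molecular clock d = 2μt, so t = d/(2μ) = 0.693371 / (2 × 7.9 × 10^-8) = 4.39 million years.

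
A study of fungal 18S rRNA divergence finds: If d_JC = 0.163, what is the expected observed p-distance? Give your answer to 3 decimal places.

0.147

p = (3/4)(1 − e^(−4d/3)) = 0.75 × (1 − e^(-0.217333)) = 0.75 × (1 − 0.804662) = 0.146504.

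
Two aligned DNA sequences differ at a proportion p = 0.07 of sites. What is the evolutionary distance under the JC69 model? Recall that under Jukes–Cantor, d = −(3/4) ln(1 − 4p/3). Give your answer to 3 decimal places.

d = −(3/4) ln(1 − 4p/3) = −0.75 ln(1 − 0.093333) = −0.75 ln(0.906667)
  = −0.75 × (-0.097980) = 0.073485 substitutions/site.

0.073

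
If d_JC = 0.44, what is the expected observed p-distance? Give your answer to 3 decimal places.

p = (3/4)(1 − e^(−4d/3)) = 0.75 × (1 − e^(-0.586667)) = 0.75 × (1 − 0.556178) = 0.332867.

0.333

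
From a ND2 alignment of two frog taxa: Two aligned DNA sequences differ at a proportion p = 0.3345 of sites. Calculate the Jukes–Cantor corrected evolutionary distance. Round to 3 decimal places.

0.443

d = −(3/4) ln(1 − 4p/3) = −0.75 ln(1 − 0.446) = −0.75 ln(0.554)
  = −0.75 × (-0.590591) = 0.442943 substitutions/site.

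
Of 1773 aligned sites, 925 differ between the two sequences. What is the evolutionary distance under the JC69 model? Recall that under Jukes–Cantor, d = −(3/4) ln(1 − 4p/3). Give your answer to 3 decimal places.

p = 925/1773 ≈ 0.521715.
d = −(3/4) ln(1 − 4p/3) = −0.75 ln(1 − 0.69562) = −0.75 ln(0.30438)
  = −0.75 × (-1.189478) = 0.892109 substitutions/site.

0.892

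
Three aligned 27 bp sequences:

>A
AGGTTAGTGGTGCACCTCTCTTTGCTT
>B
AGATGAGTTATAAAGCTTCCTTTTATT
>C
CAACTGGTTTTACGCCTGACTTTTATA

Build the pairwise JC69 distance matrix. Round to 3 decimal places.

A–B: 11/27 sites differ → p ≈ 0.407407, d = −0.75 ln(1 − 0.543209) = 0.587647 ≈ 0.588.
A–C: 14/27 sites differ → p ≈ 0.518519, d = −0.75 ln(1 − 0.691359) = 0.881682 ≈ 0.882.
B–C: 12/27 sites differ → p ≈ 0.444444, d = −0.75 ln(1 − 0.592592) = 0.673455 ≈ 0.673.

d(A,B) = 0.588, d(A,C) = 0.882, d(B,C) = 0.673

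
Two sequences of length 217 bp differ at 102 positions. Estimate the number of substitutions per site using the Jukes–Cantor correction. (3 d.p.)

p = 102/217 ≈ 0.470046.
d = −(3/4) ln(1 − 4p/3) = −0.75 ln(1 − 0.626728) = −0.75 ln(0.373272)
  = −0.75 × (-0.985448) = 0.739086 substitutions/site.

0.739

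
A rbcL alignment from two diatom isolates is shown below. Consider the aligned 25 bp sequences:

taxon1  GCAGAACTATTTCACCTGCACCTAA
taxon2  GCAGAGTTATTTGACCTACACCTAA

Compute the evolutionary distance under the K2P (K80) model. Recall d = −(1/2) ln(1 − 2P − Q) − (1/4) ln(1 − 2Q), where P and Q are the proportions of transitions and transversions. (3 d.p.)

0.185

Of 25 sites, 3 differences are transitions and 1 are transversions, so P = 3/25 = 0.12 and Q = 1/25 = 0.04.
Under the Kimura two-parameter model, d = −½ ln(1 − 2P − Q) − ¼ ln(1 − 2Q).
1 − 2P − Q = 0.72, giving −½ ln(0.72) = 0.164252.
1 − 2Q = 0.92, giving −¼ ln(0.92) = 0.020845.
d = 0.164252 + 0.020845 = 0.185097.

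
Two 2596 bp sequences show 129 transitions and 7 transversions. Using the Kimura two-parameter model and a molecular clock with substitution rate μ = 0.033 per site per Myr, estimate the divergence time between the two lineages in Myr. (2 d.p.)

0.84

P = 129/2596 ≈ 0.049692 and Q = 7/2596 ≈ 0.002696.
Under the Kimura two-parameter model, d = −½ ln(1 − 2P − Q) − ¼ ln(1 − 2Q).
1 − 2P − Q = 0.89792, giving −½ ln(0.89792) = 0.053837.
1 − 2Q = 0.994608, giving −¼ ln(0.994608) = 0.001352.
d = 0.053837 + 0.001352 = 0.055189.
Under a molecular clock d = 2μt, so t = d/(2μ) = 0.055189 / (2 × 0.033) = 0.84 Myr.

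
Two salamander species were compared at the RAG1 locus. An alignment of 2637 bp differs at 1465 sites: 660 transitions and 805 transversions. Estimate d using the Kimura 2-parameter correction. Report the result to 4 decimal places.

P = 660/2637 ≈ 0.250284 and Q = 805/2637 ≈ 0.305271.
Under the Kimura two-parameter model, d = −½ ln(1 − 2P − Q) − ¼ ln(1 − 2Q).
1 − 2P − Q = 0.194161, giving −½ ln(0.194161) = 0.819534.
1 − 2Q = 0.389458, giving −¼ ln(0.389458) = 0.235750.
d = 0.819534 + 0.235750 = 1.055284.

1.0553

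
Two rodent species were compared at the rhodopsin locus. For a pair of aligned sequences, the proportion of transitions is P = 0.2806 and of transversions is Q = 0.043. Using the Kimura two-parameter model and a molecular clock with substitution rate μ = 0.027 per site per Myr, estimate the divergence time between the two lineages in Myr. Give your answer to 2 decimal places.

Under the Kimura two-parameter model, d = −½ ln(1 − 2P − Q) − ¼ ln(1 − 2Q).
1 − 2P − Q = 0.3958, giving −½ ln(0.3958) = 0.463423.
1 − 2Q = 0.914, giving −¼ ln(0.914) = 0.022481.
d = 0.463423 + 0.022481 = 0.485904.
Under a molecular clock d = 2μt, so t = d/(2μ) = 0.485904 / (2 × 0.027) = 9.00 Myr.

9.00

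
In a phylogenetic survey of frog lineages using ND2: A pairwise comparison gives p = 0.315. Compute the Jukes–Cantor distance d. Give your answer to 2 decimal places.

0.41

d = −(3/4) ln(1 − 4p/3) = −0.75 ln(1 − 0.42) = −0.75 ln(0.58)
  = −0.75 × (-0.544727) = 0.408545 substitutions/site.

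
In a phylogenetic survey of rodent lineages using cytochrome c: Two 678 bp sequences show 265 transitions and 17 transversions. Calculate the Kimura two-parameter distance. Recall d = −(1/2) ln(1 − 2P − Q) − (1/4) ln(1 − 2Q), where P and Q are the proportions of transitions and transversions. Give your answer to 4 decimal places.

P = 265/678 ≈ 0.390855 and Q = 17/678 ≈ 0.025074.
Under the Kimura two-parameter model, d = −½ ln(1 − 2P − Q) − ¼ ln(1 − 2Q).
1 − 2P − Q = 0.193216, giving −½ ln(0.193216) = 0.821973.
1 − 2Q = 0.949852, giving −¼ ln(0.949852) = 0.012862.
d = 0.821973 + 0.012862 = 0.834835.

0.8348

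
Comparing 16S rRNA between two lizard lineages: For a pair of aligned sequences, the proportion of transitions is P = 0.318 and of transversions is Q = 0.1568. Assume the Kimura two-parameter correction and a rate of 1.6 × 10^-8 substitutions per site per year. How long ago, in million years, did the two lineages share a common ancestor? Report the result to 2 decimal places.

27.53

Under the Kimura two-parameter model, d = −½ ln(1 − 2P − Q) − ¼ ln(1 − 2Q).
1 − 2P − Q = 0.2072, giving −½ ln(0.2072) = 0.787035.
1 − 2Q = 0.6864, giving −¼ ln(0.6864) = 0.094074.
d = 0.787035 + 0.094074 = 0.881109.
Under a molecular clock d = 2μt, so t = d/(2μ) = 0.881109 / (2 × 1.6 × 10^-8) = 27.53 million years.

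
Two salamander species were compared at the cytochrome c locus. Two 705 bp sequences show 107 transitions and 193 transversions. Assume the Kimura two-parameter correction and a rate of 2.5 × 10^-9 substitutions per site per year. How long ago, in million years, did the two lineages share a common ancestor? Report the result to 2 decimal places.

125.76

P = 107/705 ≈ 0.151773 and Q = 193/705 ≈ 0.273759.
Under the Kimura two-parameter model, d = −½ ln(1 − 2P − Q) − ¼ ln(1 − 2Q).
1 − 2P − Q = 0.422695, giving −½ ln(0.422695) = 0.430552.
1 − 2Q = 0.452482, giving −¼ ln(0.452482) = 0.198252.
d = 0.430552 + 0.198252 = 0.628804.
Under a molecular clock d = 2μt, so t = d/(2μ) = 0.628804 / (2 × 2.5 × 10^-9) = 125.76 million years.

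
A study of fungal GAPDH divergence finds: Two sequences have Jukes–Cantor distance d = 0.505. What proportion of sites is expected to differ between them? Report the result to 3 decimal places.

p = (3/4)(1 − e^(−4d/3)) = 0.75 × (1 − e^(-0.673333)) = 0.75 × (1 − 0.510006) = 0.367496.

0.367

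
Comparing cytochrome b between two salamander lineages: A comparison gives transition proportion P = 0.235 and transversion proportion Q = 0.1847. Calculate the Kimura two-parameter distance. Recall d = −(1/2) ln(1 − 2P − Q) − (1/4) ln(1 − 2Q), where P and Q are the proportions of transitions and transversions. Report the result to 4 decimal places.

0.6469

Under the Kimura two-parameter model, d = −½ ln(1 − 2P − Q) − ¼ ln(1 − 2Q).
1 − 2P − Q = 0.3453, giving −½ ln(0.3453) = 0.531671.
1 − 2Q = 0.6306, giving −¼ ln(0.6306) = 0.115271.
d = 0.531671 + 0.115271 = 0.646942.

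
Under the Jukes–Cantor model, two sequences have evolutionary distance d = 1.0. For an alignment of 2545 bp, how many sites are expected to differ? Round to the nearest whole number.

1406

Invert JC69: p = (3/4)(1 − e^(−4d/3)) = 0.75 × (1 − e^(-1.333333)) = 0.75 × (1 − 0.263597) = 0.552302.
Expected differing sites = pL ≈ 0.552302 × 2545 = 1405.60859 ≈ 1406.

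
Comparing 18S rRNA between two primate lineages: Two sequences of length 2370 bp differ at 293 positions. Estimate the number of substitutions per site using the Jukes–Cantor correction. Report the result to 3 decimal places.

0.135

p = 293/2370 ≈ 0.123629.
d = −(3/4) ln(1 − 4p/3) = −0.75 ln(1 − 0.164839) = −0.75 ln(0.835161)
  = −0.75 × (-0.180131) = 0.135098 substitutions/site.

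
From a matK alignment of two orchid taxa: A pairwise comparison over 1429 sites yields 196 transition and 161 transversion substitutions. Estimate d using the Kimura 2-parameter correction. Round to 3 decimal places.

0.309

P = 196/1429 ≈ 0.137159 and Q = 161/1429 ≈ 0.112666.
Under the Kimura two-parameter model, d = −½ ln(1 − 2P − Q) − ¼ ln(1 − 2Q).
1 − 2P − Q = 0.613016, giving −½ ln(0.613016) = 0.244682.
1 − 2Q = 0.774668, giving −¼ ln(0.774668) = 0.063830.
d = 0.244682 + 0.063830 = 0.308512.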